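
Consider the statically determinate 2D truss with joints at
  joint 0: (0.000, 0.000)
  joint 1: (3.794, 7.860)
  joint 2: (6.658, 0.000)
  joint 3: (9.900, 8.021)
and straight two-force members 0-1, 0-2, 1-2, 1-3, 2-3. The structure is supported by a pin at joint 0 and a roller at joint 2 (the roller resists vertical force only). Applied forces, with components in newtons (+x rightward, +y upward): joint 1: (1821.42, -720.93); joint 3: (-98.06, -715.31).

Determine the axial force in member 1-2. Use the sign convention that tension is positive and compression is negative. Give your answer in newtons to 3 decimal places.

N=4 nodes, M=5 members, R=3 reactions → 2N=8, M+R=8
member 0 (0-1): L=8.7278, (cx,cy)=(0.4347,0.9006)
member 1 (0-2): L=6.6580, (cx,cy)=(1.0000,0.0000)
member 2 (1-2): L=8.3655, (cx,cy)=(0.3424,-0.9396)
member 3 (1-3): L=6.1081, (cx,cy)=(0.9997,0.0264)
member 4 (2-3): L=8.6514, (cx,cy)=(0.3747,0.9271)
solve A·x = −loads:
  F[0-1] = +2298.8783 N (tension)
  F[0-2] = +724.0279 N (tension)
  F[1-2] = -2965.3424 N (compression)
  F[1-3] = +193.1857 N (tension)
  F[2-3] = -777.0226 N (compression)
  Rx@0 = -1723.3600 N
  Ry@0 = -2070.3084 N
  Ry@2 = +3506.5484 N

-2965.342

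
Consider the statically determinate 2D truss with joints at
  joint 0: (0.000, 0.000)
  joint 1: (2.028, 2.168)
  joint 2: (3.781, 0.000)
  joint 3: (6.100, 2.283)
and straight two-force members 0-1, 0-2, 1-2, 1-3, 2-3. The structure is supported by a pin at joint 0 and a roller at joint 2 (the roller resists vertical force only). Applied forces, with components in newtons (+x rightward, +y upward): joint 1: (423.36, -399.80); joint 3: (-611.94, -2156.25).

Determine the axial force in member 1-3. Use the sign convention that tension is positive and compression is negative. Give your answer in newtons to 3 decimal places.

N=4 nodes, M=5 members, R=3 reactions → 2N=8, M+R=8
member 0 (0-1): L=2.9687, (cx,cy)=(0.6831,0.7303)
member 1 (0-2): L=3.7810, (cx,cy)=(1.0000,0.0000)
member 2 (1-2): L=2.7881, (cx,cy)=(0.6288,-0.7776)
member 3 (1-3): L=4.0736, (cx,cy)=(0.9996,0.0282)
member 4 (2-3): L=3.2542, (cx,cy)=(0.7126,0.7016)
solve A·x = −loads:
  F[0-1] = +1383.5387 N (tension)
  F[0-2] = -1133.7222 N (compression)
  F[1-2] = -1754.4898 N (compression)
  F[1-3] = +1625.5734 N (tension)
  F[2-3] = -3138.9474 N (compression)
  Rx@0 = +188.5800 N
  Ry@0 = -1010.3887 N
  Ry@2 = +3566.4387 N

1625.573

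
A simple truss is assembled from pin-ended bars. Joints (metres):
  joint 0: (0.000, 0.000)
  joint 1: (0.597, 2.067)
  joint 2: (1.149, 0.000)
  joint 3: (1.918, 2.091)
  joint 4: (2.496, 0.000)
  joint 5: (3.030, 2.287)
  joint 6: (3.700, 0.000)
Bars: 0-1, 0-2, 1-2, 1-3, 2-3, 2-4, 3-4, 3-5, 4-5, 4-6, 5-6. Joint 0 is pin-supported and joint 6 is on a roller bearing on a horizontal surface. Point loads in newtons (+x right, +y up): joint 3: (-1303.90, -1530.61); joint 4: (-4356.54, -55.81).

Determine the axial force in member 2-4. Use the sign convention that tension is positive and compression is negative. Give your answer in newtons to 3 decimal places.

-4291.684

N=7 nodes, M=11 members, R=3 reactions → 2N=14, M+R=14
member 0 (0-1): L=2.1515, (cx,cy)=(0.2775,0.9607)
member 1 (0-2): L=1.1490, (cx,cy)=(1.0000,0.0000)
member 2 (1-2): L=2.1394, (cx,cy)=(0.2580,-0.9661)
member 3 (1-3): L=1.3212, (cx,cy)=(0.9998,0.0182)
member 4 (2-3): L=2.2279, (cx,cy)=(0.3452,0.9385)
member 5 (2-4): L=1.3470, (cx,cy)=(1.0000,0.0000)
member 6 (3-4): L=2.1694, (cx,cy)=(0.2664,-0.9639)
member 7 (3-5): L=1.1291, (cx,cy)=(0.9848,0.1736)
member 8 (4-5): L=2.3485, (cx,cy)=(0.2274,0.9738)
member 9 (4-6): L=1.2040, (cx,cy)=(1.0000,0.0000)
member 10 (5-6): L=2.3831, (cx,cy)=(0.2811,-0.9597)
solve A·x = −loads:
  F[0-1] = -1553.2089 N (compression)
  F[0-2] = -5229.4518 N (compression)
  F[1-2] = +1528.9868 N (tension)
  F[1-3] = -825.6210 N (compression)
  F[2-3] = -1573.9495 N (compression)
  F[2-4] = -4291.6838 N (compression)
  F[3-4] = -49.2929 N (compression)
  F[3-5] = -52.5203 N (compression)
  F[4-5] = +106.1003 N (tension)
  F[4-6] = +27.5982 N (tension)
  F[5-6] = -98.1639 N (compression)
  Rx@0 = +5660.4400 N
  Ry@0 = +1492.2154 N
  Ry@6 = +94.2046 N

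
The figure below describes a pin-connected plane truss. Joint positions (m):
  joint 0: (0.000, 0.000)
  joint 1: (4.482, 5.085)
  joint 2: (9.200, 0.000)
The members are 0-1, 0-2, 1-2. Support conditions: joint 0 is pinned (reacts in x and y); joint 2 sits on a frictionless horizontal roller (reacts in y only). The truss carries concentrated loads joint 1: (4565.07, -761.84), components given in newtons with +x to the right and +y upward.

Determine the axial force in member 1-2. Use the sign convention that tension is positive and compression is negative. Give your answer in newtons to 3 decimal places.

-3948.272

N=3 nodes, M=3 members, R=3 reactions → 2N=6, M+R=6
member 0 (0-1): L=6.7783, (cx,cy)=(0.6612,0.7502)
member 1 (0-2): L=9.2000, (cx,cy)=(1.0000,0.0000)
member 2 (1-2): L=6.9366, (cx,cy)=(0.6802,-0.7331)
solve A·x = −loads:
  F[0-1] = +2842.6294 N (tension)
  F[0-2] = +2685.4486 N (tension)
  F[1-2] = -3948.2719 N (compression)
  Rx@0 = -4565.0700 N
  Ry@0 = -2132.5022 N
  Ry@2 = +2894.3422 N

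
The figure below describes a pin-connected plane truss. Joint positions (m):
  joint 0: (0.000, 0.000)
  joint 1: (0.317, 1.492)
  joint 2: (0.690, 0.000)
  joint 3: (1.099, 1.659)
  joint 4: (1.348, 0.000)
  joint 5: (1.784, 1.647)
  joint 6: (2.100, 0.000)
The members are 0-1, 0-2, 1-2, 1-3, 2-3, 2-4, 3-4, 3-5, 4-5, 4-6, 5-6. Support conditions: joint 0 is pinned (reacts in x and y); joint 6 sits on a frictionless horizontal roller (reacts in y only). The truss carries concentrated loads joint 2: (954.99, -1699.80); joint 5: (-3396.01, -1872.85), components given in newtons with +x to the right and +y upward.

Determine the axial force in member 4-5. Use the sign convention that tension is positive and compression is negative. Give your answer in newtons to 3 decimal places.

N=7 nodes, M=11 members, R=3 reactions → 2N=14, M+R=14
member 0 (0-1): L=1.5253, (cx,cy)=(0.2078,0.9782)
member 1 (0-2): L=0.6900, (cx,cy)=(1.0000,0.0000)
member 2 (1-2): L=1.5379, (cx,cy)=(0.2425,-0.9701)
member 3 (1-3): L=0.7996, (cx,cy)=(0.9779,0.2088)
member 4 (2-3): L=1.7087, (cx,cy)=(0.2394,0.9709)
member 5 (2-4): L=0.6580, (cx,cy)=(1.0000,0.0000)
member 6 (3-4): L=1.6776, (cx,cy)=(0.1484,-0.9889)
member 7 (3-5): L=0.6851, (cx,cy)=(0.9998,-0.0175)
member 8 (4-5): L=1.7037, (cx,cy)=(0.2559,0.9667)
member 9 (4-6): L=0.7520, (cx,cy)=(1.0000,0.0000)
member 10 (5-6): L=1.6770, (cx,cy)=(0.1884,-0.9821)
solve A·x = −loads:
  F[0-1] = -4177.7753 N (compression)
  F[0-2] = -1572.7639 N (compression)
  F[1-2] = +3817.3924 N (tension)
  F[1-3] = -1834.5646 N (compression)
  F[2-3] = -2063.6054 N (compression)
  F[2-4] = -1107.9409 N (compression)
  F[3-4] = +2460.4908 N (tension)
  F[3-5] = -2653.6816 N (compression)
  F[4-5] = -2517.0519 N (compression)
  F[4-6] = -98.6000 N (compression)
  F[5-6] = +523.2792 N (tension)
  Rx@0 = +2441.0200 N
  Ry@0 = +4086.5557 N
  Ry@6 = -513.9057 N

-2517.052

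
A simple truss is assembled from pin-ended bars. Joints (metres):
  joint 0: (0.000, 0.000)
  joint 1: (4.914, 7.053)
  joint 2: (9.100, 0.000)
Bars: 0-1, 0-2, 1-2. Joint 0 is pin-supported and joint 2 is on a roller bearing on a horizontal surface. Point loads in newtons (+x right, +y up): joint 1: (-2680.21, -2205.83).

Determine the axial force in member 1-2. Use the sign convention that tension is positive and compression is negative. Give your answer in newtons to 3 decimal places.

N=3 nodes, M=3 members, R=3 reactions → 2N=6, M+R=6
member 0 (0-1): L=8.5961, (cx,cy)=(0.5717,0.8205)
member 1 (0-2): L=9.1000, (cx,cy)=(1.0000,0.0000)
member 2 (1-2): L=8.2017, (cx,cy)=(0.5104,-0.8599)
solve A·x = −loads:
  F[0-1] = -3768.4587 N (compression)
  F[0-2] = -525.9426 N (compression)
  F[1-2] = +1030.4846 N (tension)
  Rx@0 = +2680.2100 N
  Ry@0 = +3091.9918 N
  Ry@2 = -886.1618 N

1030.485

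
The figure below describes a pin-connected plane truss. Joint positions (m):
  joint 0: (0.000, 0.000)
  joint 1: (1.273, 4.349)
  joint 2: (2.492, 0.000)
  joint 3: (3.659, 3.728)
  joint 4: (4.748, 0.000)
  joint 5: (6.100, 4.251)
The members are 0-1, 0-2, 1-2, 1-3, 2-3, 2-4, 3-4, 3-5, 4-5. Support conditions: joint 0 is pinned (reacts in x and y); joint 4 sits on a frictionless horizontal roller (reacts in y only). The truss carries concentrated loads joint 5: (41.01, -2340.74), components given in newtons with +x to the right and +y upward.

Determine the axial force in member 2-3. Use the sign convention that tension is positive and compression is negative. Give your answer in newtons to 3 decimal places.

855.443

N=6 nodes, M=9 members, R=3 reactions → 2N=12, M+R=12
member 0 (0-1): L=4.5315, (cx,cy)=(0.2809,0.9597)
member 1 (0-2): L=2.4920, (cx,cy)=(1.0000,0.0000)
member 2 (1-2): L=4.5166, (cx,cy)=(0.2699,-0.9629)
member 3 (1-3): L=2.4655, (cx,cy)=(0.9678,-0.2519)
member 4 (2-3): L=3.9064, (cx,cy)=(0.2987,0.9543)
member 5 (2-4): L=2.2560, (cx,cy)=(1.0000,0.0000)
member 6 (3-4): L=3.8838, (cx,cy)=(0.2804,-0.9599)
member 7 (3-5): L=2.4964, (cx,cy)=(0.9778,0.2095)
member 8 (4-5): L=4.4608, (cx,cy)=(0.3031,0.9530)
solve A·x = −loads:
  F[0-1] = +732.7543 N (tension)
  F[0-2] = -164.8379 N (compression)
  F[1-2] = -847.8413 N (compression)
  F[1-3] = +449.1552 N (tension)
  F[2-3] = +855.4429 N (tension)
  F[2-4] = -649.2203 N (compression)
  F[3-4] = -544.4915 N (compression)
  F[3-5] = +862.0333 N (tension)
  F[4-5] = -2645.7845 N (compression)
  Rx@0 = -41.0100 N
  Ry@0 = -703.2464 N
  Ry@4 = +3043.9864 N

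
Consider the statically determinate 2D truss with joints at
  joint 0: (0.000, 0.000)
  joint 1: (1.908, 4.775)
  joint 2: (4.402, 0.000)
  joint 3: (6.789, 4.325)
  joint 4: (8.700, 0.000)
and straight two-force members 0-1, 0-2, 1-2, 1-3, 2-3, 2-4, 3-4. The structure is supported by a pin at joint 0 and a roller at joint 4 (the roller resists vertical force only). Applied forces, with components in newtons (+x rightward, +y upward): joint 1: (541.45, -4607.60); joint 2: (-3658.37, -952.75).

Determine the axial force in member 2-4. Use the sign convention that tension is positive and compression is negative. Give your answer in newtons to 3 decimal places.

790.796

N=5 nodes, M=7 members, R=3 reactions → 2N=10, M+R=10
member 0 (0-1): L=5.1421, (cx,cy)=(0.3711,0.9286)
member 1 (0-2): L=4.4020, (cx,cy)=(1.0000,0.0000)
member 2 (1-2): L=5.3871, (cx,cy)=(0.4630,-0.8864)
member 3 (1-3): L=4.9017, (cx,cy)=(0.9958,-0.0918)
member 4 (2-3): L=4.9400, (cx,cy)=(0.4832,0.8755)
member 5 (2-4): L=4.2980, (cx,cy)=(1.0000,0.0000)
member 6 (3-4): L=4.7284, (cx,cy)=(0.4042,-0.9147)
solve A·x = −loads:
  F[0-1] = -4060.4860 N (compression)
  F[0-2] = -1610.2549 N (compression)
  F[1-2] = -768.2431 N (compression)
  F[1-3] = -1699.6273 N (compression)
  F[2-3] = +1866.0043 N (tension)
  F[2-4] = +790.7957 N (tension)
  F[3-4] = -1956.6614 N (compression)
  Rx@0 = +3116.9200 N
  Ry@0 = +3770.6109 N
  Ry@4 = +1789.7391 N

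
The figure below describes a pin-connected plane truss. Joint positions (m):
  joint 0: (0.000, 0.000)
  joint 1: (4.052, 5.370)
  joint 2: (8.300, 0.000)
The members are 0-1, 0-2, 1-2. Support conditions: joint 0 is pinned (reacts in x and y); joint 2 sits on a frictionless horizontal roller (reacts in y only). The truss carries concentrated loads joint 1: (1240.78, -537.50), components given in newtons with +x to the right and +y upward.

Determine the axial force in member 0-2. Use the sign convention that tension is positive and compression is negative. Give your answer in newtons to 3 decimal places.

842.618

N=3 nodes, M=3 members, R=3 reactions → 2N=6, M+R=6
member 0 (0-1): L=6.7272, (cx,cy)=(0.6023,0.7982)
member 1 (0-2): L=8.3000, (cx,cy)=(1.0000,0.0000)
member 2 (1-2): L=6.8471, (cx,cy)=(0.6204,-0.7843)
solve A·x = −loads:
  F[0-1] = +661.0389 N (tension)
  F[0-2] = +842.6176 N (tension)
  F[1-2] = -1358.1600 N (compression)
  Rx@0 = -1240.7800 N
  Ry@0 = -527.6733 N
  Ry@2 = +1065.1733 N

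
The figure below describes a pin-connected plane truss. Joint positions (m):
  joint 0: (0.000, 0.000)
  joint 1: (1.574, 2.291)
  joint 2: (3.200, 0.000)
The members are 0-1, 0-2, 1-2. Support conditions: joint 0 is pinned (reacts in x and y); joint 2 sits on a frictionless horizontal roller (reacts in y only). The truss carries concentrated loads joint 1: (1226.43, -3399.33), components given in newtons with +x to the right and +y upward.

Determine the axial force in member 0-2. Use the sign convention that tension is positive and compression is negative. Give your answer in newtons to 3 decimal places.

1809.887

N=3 nodes, M=3 members, R=3 reactions → 2N=6, M+R=6
member 0 (0-1): L=2.7796, (cx,cy)=(0.5663,0.8242)
member 1 (0-2): L=3.2000, (cx,cy)=(1.0000,0.0000)
member 2 (1-2): L=2.8094, (cx,cy)=(0.5788,-0.8155)
solve A·x = −loads:
  F[0-1] = -1030.3523 N (compression)
  F[0-2] = +1809.8868 N (tension)
  F[1-2] = -3127.0854 N (compression)
  Rx@0 = -1226.4300 N
  Ry@0 = +849.2373 N
  Ry@2 = +2550.0927 N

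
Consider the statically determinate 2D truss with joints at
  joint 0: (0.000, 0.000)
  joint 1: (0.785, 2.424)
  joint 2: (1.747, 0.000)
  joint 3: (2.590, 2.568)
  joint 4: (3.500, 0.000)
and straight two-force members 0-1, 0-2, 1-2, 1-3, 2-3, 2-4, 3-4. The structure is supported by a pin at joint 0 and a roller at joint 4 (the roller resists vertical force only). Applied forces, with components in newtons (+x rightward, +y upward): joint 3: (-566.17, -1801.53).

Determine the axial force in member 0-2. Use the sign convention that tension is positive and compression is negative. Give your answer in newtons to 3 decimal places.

-279.954

N=5 nodes, M=7 members, R=3 reactions → 2N=10, M+R=10
member 0 (0-1): L=2.5479, (cx,cy)=(0.3081,0.9514)
member 1 (0-2): L=1.7470, (cx,cy)=(1.0000,0.0000)
member 2 (1-2): L=2.6079, (cx,cy)=(0.3689,-0.9295)
member 3 (1-3): L=1.8107, (cx,cy)=(0.9968,0.0795)
member 4 (2-3): L=2.7028, (cx,cy)=(0.3119,0.9501)
member 5 (2-4): L=1.7530, (cx,cy)=(1.0000,0.0000)
member 6 (3-4): L=2.7245, (cx,cy)=(0.3340,-0.9426)
solve A·x = −loads:
  F[0-1] = -928.9943 N (compression)
  F[0-2] = -279.9543 N (compression)
  F[1-2] = +897.8674 N (tension)
  F[1-3] = -619.3801 N (compression)
  F[2-3] = -878.3642 N (compression)
  F[2-4] = +325.2064 N (tension)
  F[3-4] = -973.6420 N (compression)
  Rx@0 = +566.1700 N
  Ry@0 = +883.8048 N
  Ry@4 = +917.7252 N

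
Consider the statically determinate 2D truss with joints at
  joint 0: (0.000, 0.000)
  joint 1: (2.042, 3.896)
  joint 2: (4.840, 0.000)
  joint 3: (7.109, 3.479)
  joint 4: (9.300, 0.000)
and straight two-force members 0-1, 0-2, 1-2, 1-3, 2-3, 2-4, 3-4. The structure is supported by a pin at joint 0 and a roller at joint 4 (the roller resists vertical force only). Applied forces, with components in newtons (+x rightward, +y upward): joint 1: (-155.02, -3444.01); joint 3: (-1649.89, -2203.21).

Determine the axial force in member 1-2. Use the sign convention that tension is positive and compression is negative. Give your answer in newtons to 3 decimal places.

N=5 nodes, M=7 members, R=3 reactions → 2N=10, M+R=10
member 0 (0-1): L=4.3987, (cx,cy)=(0.4642,0.8857)
member 1 (0-2): L=4.8400, (cx,cy)=(1.0000,0.0000)
member 2 (1-2): L=4.7966, (cx,cy)=(0.5833,-0.8122)
member 3 (1-3): L=5.0841, (cx,cy)=(0.9966,-0.0820)
member 4 (2-3): L=4.1535, (cx,cy)=(0.5463,0.8376)
member 5 (2-4): L=4.4600, (cx,cy)=(1.0000,0.0000)
member 6 (3-4): L=4.1114, (cx,cy)=(0.5329,-0.8462)
solve A·x = −loads:
  F[0-1] = -4390.8089 N (compression)
  F[0-2] = +233.4258 N (tension)
  F[1-2] = +785.0901 N (tension)
  F[1-3] = -2349.1950 N (compression)
  F[2-3] = -761.3168 N (compression)
  F[2-4] = +1107.2838 N (tension)
  F[3-4] = -2077.8315 N (compression)
  Rx@0 = +1804.9100 N
  Ry@0 = +3889.0089 N
  Ry@4 = +1758.2111 N

785.090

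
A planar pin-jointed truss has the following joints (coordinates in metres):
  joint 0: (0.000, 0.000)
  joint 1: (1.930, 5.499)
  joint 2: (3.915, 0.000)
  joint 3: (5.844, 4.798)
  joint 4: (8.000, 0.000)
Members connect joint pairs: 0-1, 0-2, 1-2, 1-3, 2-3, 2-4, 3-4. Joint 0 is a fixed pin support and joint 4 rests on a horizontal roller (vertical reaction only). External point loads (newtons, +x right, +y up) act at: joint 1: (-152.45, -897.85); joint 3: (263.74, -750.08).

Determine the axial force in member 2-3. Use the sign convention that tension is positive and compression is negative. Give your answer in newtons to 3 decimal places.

49.523

N=5 nodes, M=7 members, R=3 reactions → 2N=10, M+R=10
member 0 (0-1): L=5.8279, (cx,cy)=(0.3312,0.9436)
member 1 (0-2): L=3.9150, (cx,cy)=(1.0000,0.0000)
member 2 (1-2): L=5.8463, (cx,cy)=(0.3395,-0.9406)
member 3 (1-3): L=3.9763, (cx,cy)=(0.9843,-0.1763)
member 4 (2-3): L=5.1713, (cx,cy)=(0.3730,0.9278)
member 5 (2-4): L=4.0850, (cx,cy)=(1.0000,0.0000)
member 6 (3-4): L=5.2601, (cx,cy)=(0.4099,-0.9121)
solve A·x = −loads:
  F[0-1] = -879.6390 N (compression)
  F[0-2] = +402.5984 N (tension)
  F[1-2] = -48.8504 N (compression)
  F[1-3] = -124.2177 N (compression)
  F[2-3] = +49.5230 N (tension)
  F[2-4] = +367.5389 N (tension)
  F[3-4] = -896.7108 N (compression)
  Rx@0 = -111.2900 N
  Ry@0 = +830.0025 N
  Ry@4 = +817.9275 N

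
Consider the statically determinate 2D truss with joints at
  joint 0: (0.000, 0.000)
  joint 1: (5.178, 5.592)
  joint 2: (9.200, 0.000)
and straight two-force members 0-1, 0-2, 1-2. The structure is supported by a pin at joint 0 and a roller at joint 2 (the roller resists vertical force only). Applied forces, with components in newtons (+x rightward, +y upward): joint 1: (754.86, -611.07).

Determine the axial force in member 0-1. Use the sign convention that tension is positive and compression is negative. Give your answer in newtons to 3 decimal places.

261.234

N=3 nodes, M=3 members, R=3 reactions → 2N=6, M+R=6
member 0 (0-1): L=7.6212, (cx,cy)=(0.6794,0.7337)
member 1 (0-2): L=9.2000, (cx,cy)=(1.0000,0.0000)
member 2 (1-2): L=6.8882, (cx,cy)=(0.5839,-0.8118)
solve A·x = −loads:
  F[0-1] = +261.2344 N (tension)
  F[0-2] = +577.3711 N (tension)
  F[1-2] = -988.8198 N (compression)
  Rx@0 = -754.8600 N
  Ry@0 = -191.6797 N
  Ry@2 = +802.7497 N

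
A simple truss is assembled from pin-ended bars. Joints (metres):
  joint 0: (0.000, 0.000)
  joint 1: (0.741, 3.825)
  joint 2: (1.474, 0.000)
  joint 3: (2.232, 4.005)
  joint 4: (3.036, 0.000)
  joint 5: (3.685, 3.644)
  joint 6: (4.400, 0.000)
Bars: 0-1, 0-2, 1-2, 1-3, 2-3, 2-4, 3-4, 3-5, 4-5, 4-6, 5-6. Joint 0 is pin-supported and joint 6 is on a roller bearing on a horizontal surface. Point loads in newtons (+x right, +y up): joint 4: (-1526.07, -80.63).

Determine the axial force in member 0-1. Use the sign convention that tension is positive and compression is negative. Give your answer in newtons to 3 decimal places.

N=7 nodes, M=11 members, R=3 reactions → 2N=14, M+R=14
member 0 (0-1): L=3.8961, (cx,cy)=(0.1902,0.9817)
member 1 (0-2): L=1.4740, (cx,cy)=(1.0000,0.0000)
member 2 (1-2): L=3.8946, (cx,cy)=(0.1882,-0.9821)
member 3 (1-3): L=1.5018, (cx,cy)=(0.9928,0.1199)
member 4 (2-3): L=4.0761, (cx,cy)=(0.1860,0.9826)
member 5 (2-4): L=1.5620, (cx,cy)=(1.0000,0.0000)
member 6 (3-4): L=4.0849, (cx,cy)=(0.1968,-0.9804)
member 7 (3-5): L=1.4972, (cx,cy)=(0.9705,-0.2411)
member 8 (4-5): L=3.7013, (cx,cy)=(0.1753,0.9845)
member 9 (4-6): L=1.3640, (cx,cy)=(1.0000,0.0000)
member 10 (5-6): L=3.7135, (cx,cy)=(0.1925,-0.9813)
solve A·x = −loads:
  F[0-1] = -25.4600 N (compression)
  F[0-2] = -1521.2278 N (compression)
  F[1-2] = +24.2929 N (tension)
  F[1-3] = -9.4827 N (compression)
  F[2-3] = -24.2823 N (compression)
  F[2-4] = -1512.1400 N (compression)
  F[3-4] = +30.5476 N (tension)
  F[3-5] = -20.5487 N (compression)
  F[4-5] = +51.4775 N (tension)
  F[4-6] = +10.9162 N (tension)
  F[5-6] = -56.6955 N (compression)
  Rx@0 = +1526.0700 N
  Ry@0 = +24.9953 N
  Ry@6 = +55.6347 N

-25.460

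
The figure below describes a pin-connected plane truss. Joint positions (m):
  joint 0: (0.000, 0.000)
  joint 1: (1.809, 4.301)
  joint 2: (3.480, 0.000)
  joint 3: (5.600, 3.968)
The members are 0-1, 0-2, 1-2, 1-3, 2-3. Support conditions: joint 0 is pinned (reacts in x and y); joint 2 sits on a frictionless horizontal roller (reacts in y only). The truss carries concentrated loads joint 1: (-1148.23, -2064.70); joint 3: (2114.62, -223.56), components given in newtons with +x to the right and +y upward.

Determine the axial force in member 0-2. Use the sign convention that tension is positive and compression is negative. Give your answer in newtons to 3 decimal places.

908.847

N=4 nodes, M=5 members, R=3 reactions → 2N=8, M+R=8
member 0 (0-1): L=4.6659, (cx,cy)=(0.3877,0.9218)
member 1 (0-2): L=3.4800, (cx,cy)=(1.0000,0.0000)
member 2 (1-2): L=4.6142, (cx,cy)=(0.3621,-0.9321)
member 3 (1-3): L=3.8056, (cx,cy)=(0.9962,-0.0875)
member 4 (2-3): L=4.4988, (cx,cy)=(0.4712,0.8820)
solve A·x = −loads:
  F[0-1] = +148.4216 N (tension)
  F[0-2] = +908.8466 N (tension)
  F[1-2] = -2562.9196 N (compression)
  F[1-3] = +2142.1333 N (tension)
  F[2-3] = -40.9492 N (compression)
  Rx@0 = -966.3900 N
  Ry@0 = -136.8128 N
  Ry@2 = +2425.0728 N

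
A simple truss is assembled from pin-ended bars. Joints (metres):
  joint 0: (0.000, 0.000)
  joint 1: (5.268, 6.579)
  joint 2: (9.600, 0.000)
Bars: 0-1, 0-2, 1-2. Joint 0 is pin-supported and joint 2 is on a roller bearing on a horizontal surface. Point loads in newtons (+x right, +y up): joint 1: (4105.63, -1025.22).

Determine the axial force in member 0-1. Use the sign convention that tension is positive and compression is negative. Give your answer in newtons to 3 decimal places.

N=3 nodes, M=3 members, R=3 reactions → 2N=6, M+R=6
member 0 (0-1): L=8.4282, (cx,cy)=(0.6250,0.7806)
member 1 (0-2): L=9.6000, (cx,cy)=(1.0000,0.0000)
member 2 (1-2): L=7.8771, (cx,cy)=(0.5499,-0.8352)
solve A·x = −loads:
  F[0-1] = +3011.8324 N (tension)
  F[0-2] = +2223.1075 N (tension)
  F[1-2] = -4042.4163 N (compression)
  Rx@0 = -4105.6300 N
  Ry@0 = -2351.0090 N
  Ry@2 = +3376.2290 N

3011.832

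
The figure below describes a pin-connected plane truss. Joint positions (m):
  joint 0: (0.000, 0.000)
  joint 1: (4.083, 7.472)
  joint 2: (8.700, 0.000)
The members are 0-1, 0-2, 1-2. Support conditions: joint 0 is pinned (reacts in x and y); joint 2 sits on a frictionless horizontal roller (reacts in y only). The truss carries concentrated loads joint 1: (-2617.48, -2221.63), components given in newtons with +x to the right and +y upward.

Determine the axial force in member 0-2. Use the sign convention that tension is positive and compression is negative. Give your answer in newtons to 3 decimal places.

N=3 nodes, M=3 members, R=3 reactions → 2N=6, M+R=6
member 0 (0-1): L=8.5148, (cx,cy)=(0.4795,0.8775)
member 1 (0-2): L=8.7000, (cx,cy)=(1.0000,0.0000)
member 2 (1-2): L=8.7834, (cx,cy)=(0.5257,-0.8507)
solve A·x = −loads:
  F[0-1] = -3905.2948 N (compression)
  F[0-2] = -744.8189 N (compression)
  F[1-2] = +1416.9407 N (tension)
  Rx@0 = +2617.4800 N
  Ry@0 = +3427.0203 N
  Ry@2 = -1205.3903 N

-744.819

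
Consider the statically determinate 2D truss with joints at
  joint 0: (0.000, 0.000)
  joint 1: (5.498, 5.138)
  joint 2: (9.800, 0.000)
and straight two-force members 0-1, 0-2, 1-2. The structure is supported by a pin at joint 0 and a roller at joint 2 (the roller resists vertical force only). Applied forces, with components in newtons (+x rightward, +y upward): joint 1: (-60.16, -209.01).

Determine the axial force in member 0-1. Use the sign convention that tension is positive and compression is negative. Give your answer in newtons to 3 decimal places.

N=3 nodes, M=3 members, R=3 reactions → 2N=6, M+R=6
member 0 (0-1): L=7.5251, (cx,cy)=(0.7306,0.6828)
member 1 (0-2): L=9.8000, (cx,cy)=(1.0000,0.0000)
member 2 (1-2): L=6.7012, (cx,cy)=(0.6420,-0.7667)
solve A·x = −loads:
  F[0-1] = -180.5732 N (compression)
  F[0-2] = +71.7708 N (tension)
  F[1-2] = -111.7971 N (compression)
  Rx@0 = +60.1600 N
  Ry@0 = +123.2922 N
  Ry@2 = +85.7178 N

-180.573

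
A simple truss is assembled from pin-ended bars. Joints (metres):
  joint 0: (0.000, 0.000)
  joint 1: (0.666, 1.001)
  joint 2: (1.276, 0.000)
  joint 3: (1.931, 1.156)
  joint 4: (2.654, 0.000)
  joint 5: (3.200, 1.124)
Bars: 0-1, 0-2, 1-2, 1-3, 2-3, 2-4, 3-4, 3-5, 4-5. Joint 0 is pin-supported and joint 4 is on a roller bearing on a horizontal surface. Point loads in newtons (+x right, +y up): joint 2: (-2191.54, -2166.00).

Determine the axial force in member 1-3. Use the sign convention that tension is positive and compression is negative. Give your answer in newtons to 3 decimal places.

-1343.955

N=6 nodes, M=9 members, R=3 reactions → 2N=12, M+R=12
member 0 (0-1): L=1.2023, (cx,cy)=(0.5539,0.8326)
member 1 (0-2): L=1.2760, (cx,cy)=(1.0000,0.0000)
member 2 (1-2): L=1.1722, (cx,cy)=(0.5204,-0.8539)
member 3 (1-3): L=1.2745, (cx,cy)=(0.9926,0.1216)
member 4 (2-3): L=1.3287, (cx,cy)=(0.4930,0.8700)
member 5 (2-4): L=1.3780, (cx,cy)=(1.0000,0.0000)
member 6 (3-4): L=1.3635, (cx,cy)=(0.5303,-0.8478)
member 7 (3-5): L=1.2694, (cx,cy)=(0.9997,-0.0252)
member 8 (4-5): L=1.2496, (cx,cy)=(0.4369,0.8995)
solve A·x = −loads:
  F[0-1] = -1350.7976 N (compression)
  F[0-2] = -1443.2897 N (compression)
  F[1-2] = +1125.5783 N (tension)
  F[1-3] = -1343.9551 N (compression)
  F[2-3] = +1384.7919 N (tension)
  F[2-4] = +651.3114 N (tension)
  F[3-4] = -1228.2808 N (compression)
  F[3-5] = -0.0000 N (tension)
  F[4-5] = +0.0000 N (tension)
  Rx@0 = +2191.5400 N
  Ry@0 = +1124.6225 N
  Ry@4 = +1041.3775 N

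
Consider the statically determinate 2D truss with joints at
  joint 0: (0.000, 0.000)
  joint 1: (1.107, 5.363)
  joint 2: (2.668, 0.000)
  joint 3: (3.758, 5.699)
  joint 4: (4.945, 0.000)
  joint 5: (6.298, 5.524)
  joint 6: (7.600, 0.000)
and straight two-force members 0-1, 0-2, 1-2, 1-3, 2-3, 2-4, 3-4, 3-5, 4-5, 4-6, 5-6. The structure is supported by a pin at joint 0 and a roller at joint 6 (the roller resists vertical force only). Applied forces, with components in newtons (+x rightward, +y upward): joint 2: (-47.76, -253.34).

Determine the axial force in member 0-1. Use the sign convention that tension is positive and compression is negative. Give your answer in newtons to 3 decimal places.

-167.870

N=7 nodes, M=11 members, R=3 reactions → 2N=14, M+R=14
member 0 (0-1): L=5.4761, (cx,cy)=(0.2022,0.9794)
member 1 (0-2): L=2.6680, (cx,cy)=(1.0000,0.0000)
member 2 (1-2): L=5.5856, (cx,cy)=(0.2795,-0.9602)
member 3 (1-3): L=2.6722, (cx,cy)=(0.9921,0.1257)
member 4 (2-3): L=5.8023, (cx,cy)=(0.1879,0.9822)
member 5 (2-4): L=2.2770, (cx,cy)=(1.0000,0.0000)
member 6 (3-4): L=5.8213, (cx,cy)=(0.2039,-0.9790)
member 7 (3-5): L=2.5460, (cx,cy)=(0.9976,-0.0687)
member 8 (4-5): L=5.6873, (cx,cy)=(0.2379,0.9713)
member 9 (4-6): L=2.6550, (cx,cy)=(1.0000,0.0000)
member 10 (5-6): L=5.6754, (cx,cy)=(0.2294,-0.9733)
solve A·x = −loads:
  F[0-1] = -167.8702 N (compression)
  F[0-2] = -13.8246 N (compression)
  F[1-2] = +160.8147 N (tension)
  F[1-3] = -79.5094 N (compression)
  F[2-3] = +100.7264 N (tension)
  F[2-4] = +59.9563 N (tension)
  F[3-4] = -87.8860 N (compression)
  F[3-5] = -42.1354 N (compression)
  F[4-5] = +88.5827 N (tension)
  F[4-6] = +20.9620 N (tension)
  F[5-6] = -91.3726 N (compression)
  Rx@0 = +47.7600 N
  Ry@0 = +164.4043 N
  Ry@6 = +88.9357 N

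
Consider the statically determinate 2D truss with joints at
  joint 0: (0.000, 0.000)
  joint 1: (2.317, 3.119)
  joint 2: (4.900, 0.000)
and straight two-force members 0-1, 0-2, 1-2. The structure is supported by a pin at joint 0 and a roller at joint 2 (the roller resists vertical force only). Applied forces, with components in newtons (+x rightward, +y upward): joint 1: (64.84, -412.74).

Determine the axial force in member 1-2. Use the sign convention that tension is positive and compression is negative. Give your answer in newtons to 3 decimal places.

-306.992

N=3 nodes, M=3 members, R=3 reactions → 2N=6, M+R=6
member 0 (0-1): L=3.8854, (cx,cy)=(0.5963,0.8027)
member 1 (0-2): L=4.9000, (cx,cy)=(1.0000,0.0000)
member 2 (1-2): L=4.0497, (cx,cy)=(0.6378,-0.7702)
solve A·x = −loads:
  F[0-1] = -219.6231 N (compression)
  F[0-2] = +195.8076 N (tension)
  F[1-2] = -306.9924 N (compression)
  Rx@0 = -64.8400 N
  Ry@0 = +176.3003 N
  Ry@2 = +236.4397 N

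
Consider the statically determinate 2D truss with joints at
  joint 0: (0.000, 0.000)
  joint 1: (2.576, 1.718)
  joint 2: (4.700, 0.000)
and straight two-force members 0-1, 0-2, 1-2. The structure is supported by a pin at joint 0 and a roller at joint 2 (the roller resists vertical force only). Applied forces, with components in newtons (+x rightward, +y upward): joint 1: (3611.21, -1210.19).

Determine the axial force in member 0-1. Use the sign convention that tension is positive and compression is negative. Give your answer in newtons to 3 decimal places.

1393.369

N=3 nodes, M=3 members, R=3 reactions → 2N=6, M+R=6
member 0 (0-1): L=3.0963, (cx,cy)=(0.8320,0.5548)
member 1 (0-2): L=4.7000, (cx,cy)=(1.0000,0.0000)
member 2 (1-2): L=2.7318, (cx,cy)=(0.7775,-0.6289)
solve A·x = −loads:
  F[0-1] = +1393.3688 N (tension)
  F[0-2] = +2451.9956 N (tension)
  F[1-2] = -3153.6899 N (compression)
  Rx@0 = -3611.2100 N
  Ry@0 = -773.1096 N
  Ry@2 = +1983.2996 N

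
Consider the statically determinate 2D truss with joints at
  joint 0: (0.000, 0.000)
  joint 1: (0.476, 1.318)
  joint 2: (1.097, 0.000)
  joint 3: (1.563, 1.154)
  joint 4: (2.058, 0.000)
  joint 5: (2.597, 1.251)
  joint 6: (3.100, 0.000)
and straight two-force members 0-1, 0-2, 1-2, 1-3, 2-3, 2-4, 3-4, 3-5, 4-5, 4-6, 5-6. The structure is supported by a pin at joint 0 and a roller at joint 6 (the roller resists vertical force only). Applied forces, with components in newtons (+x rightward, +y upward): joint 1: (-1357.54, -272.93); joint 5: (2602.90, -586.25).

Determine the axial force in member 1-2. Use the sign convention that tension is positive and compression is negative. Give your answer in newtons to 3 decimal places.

N=7 nodes, M=11 members, R=3 reactions → 2N=14, M+R=14
member 0 (0-1): L=1.4013, (cx,cy)=(0.3397,0.9405)
member 1 (0-2): L=1.0970, (cx,cy)=(1.0000,0.0000)
member 2 (1-2): L=1.4570, (cx,cy)=(0.4262,-0.9046)
member 3 (1-3): L=1.0993, (cx,cy)=(0.9888,-0.1492)
member 4 (2-3): L=1.2445, (cx,cy)=(0.3744,0.9273)
member 5 (2-4): L=0.9610, (cx,cy)=(1.0000,0.0000)
member 6 (3-4): L=1.2557, (cx,cy)=(0.3942,-0.9190)
member 7 (3-5): L=1.0385, (cx,cy)=(0.9956,0.0934)
member 8 (4-5): L=1.3622, (cx,cy)=(0.3957,0.9184)
member 9 (4-6): L=1.0420, (cx,cy)=(1.0000,0.0000)
member 10 (5-6): L=1.3483, (cx,cy)=(0.3731,-0.9278)
solve A·x = −loads:
  F[0-1] = +156.3747 N (tension)
  F[0-2] = +1192.2427 N (tension)
  F[1-2] = -753.1011 N (compression)
  F[1-3] = +1751.2469 N (tension)
  F[2-3] = +734.7163 N (tension)
  F[2-4] = +596.1464 N (tension)
  F[3-4] = -242.4182 N (compression)
  F[3-5] = +2111.5471 N (tension)
  F[4-5] = +242.5865 N (tension)
  F[4-6] = +404.5941 N (tension)
  F[5-6] = -1084.5502 N (compression)
  Rx@0 = -1245.3600 N
  Ry@0 = -147.0768 N
  Ry@6 = +1006.2568 N

-753.101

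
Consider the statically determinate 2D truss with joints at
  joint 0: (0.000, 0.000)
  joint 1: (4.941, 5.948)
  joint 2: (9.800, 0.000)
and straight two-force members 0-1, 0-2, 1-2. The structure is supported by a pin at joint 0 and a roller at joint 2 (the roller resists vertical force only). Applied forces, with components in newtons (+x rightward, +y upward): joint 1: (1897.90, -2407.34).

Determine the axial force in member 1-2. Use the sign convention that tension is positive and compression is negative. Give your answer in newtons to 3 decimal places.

N=3 nodes, M=3 members, R=3 reactions → 2N=6, M+R=6
member 0 (0-1): L=7.7325, (cx,cy)=(0.6390,0.7692)
member 1 (0-2): L=9.8000, (cx,cy)=(1.0000,0.0000)
member 2 (1-2): L=7.6804, (cx,cy)=(0.6326,-0.7744)
solve A·x = −loads:
  F[0-1] = -54.1972 N (compression)
  F[0-2] = +1932.5313 N (tension)
  F[1-2] = -3054.6653 N (compression)
  Rx@0 = -1897.9000 N
  Ry@0 = +41.6894 N
  Ry@2 = +2365.6506 N

-3054.665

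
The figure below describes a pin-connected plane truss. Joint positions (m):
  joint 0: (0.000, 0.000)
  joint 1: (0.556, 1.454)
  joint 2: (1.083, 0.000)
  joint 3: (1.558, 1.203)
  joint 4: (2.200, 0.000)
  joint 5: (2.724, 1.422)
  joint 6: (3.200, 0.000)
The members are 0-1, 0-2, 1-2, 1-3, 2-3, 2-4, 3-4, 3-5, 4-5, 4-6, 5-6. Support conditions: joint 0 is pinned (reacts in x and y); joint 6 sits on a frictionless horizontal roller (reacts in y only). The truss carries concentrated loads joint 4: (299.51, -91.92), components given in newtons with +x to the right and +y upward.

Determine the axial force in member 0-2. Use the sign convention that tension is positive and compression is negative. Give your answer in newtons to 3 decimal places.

310.494

N=7 nodes, M=11 members, R=3 reactions → 2N=14, M+R=14
member 0 (0-1): L=1.5567, (cx,cy)=(0.3572,0.9340)
member 1 (0-2): L=1.0830, (cx,cy)=(1.0000,0.0000)
member 2 (1-2): L=1.5466, (cx,cy)=(0.3408,-0.9402)
member 3 (1-3): L=1.0330, (cx,cy)=(0.9700,-0.2430)
member 4 (2-3): L=1.2934, (cx,cy)=(0.3673,0.9301)
member 5 (2-4): L=1.1170, (cx,cy)=(1.0000,0.0000)
member 6 (3-4): L=1.3636, (cx,cy)=(0.4708,-0.8822)
member 7 (3-5): L=1.1864, (cx,cy)=(0.9828,0.1846)
member 8 (4-5): L=1.5155, (cx,cy)=(0.3458,0.9383)
member 9 (4-6): L=1.0000, (cx,cy)=(1.0000,0.0000)
member 10 (5-6): L=1.4996, (cx,cy)=(0.3174,-0.9483)
solve A·x = −loads:
  F[0-1] = -30.7535 N (compression)
  F[0-2] = +310.4943 N (tension)
  F[1-2] = +36.8236 N (tension)
  F[1-3] = -24.2592 N (compression)
  F[2-3] = -37.2207 N (compression)
  F[2-4] = +336.7116 N (tension)
  F[3-4] = +22.3948 N (tension)
  F[3-5] = -48.5803 N (compression)
  F[4-5] = +76.9062 N (tension)
  F[4-6] = +21.1539 N (tension)
  F[5-6] = -66.6415 N (compression)
  Rx@0 = -299.5100 N
  Ry@0 = +28.7250 N
  Ry@6 = +63.1950 N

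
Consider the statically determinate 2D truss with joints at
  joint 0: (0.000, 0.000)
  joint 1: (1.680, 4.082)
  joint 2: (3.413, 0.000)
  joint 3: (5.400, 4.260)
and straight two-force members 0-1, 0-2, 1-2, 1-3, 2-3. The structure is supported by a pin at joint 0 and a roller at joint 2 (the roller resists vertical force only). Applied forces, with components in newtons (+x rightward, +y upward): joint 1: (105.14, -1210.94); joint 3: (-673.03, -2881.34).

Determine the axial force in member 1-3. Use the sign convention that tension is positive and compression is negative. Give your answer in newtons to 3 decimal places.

687.020

N=4 nodes, M=5 members, R=3 reactions → 2N=8, M+R=8
member 0 (0-1): L=4.4142, (cx,cy)=(0.3806,0.9247)
member 1 (0-2): L=3.4130, (cx,cy)=(1.0000,0.0000)
member 2 (1-2): L=4.4346, (cx,cy)=(0.3908,-0.9205)
member 3 (1-3): L=3.7243, (cx,cy)=(0.9989,0.0478)
member 4 (2-3): L=4.7006, (cx,cy)=(0.4227,0.9063)
solve A·x = −loads:
  F[0-1] = +376.6415 N (tension)
  F[0-2] = -711.2361 N (compression)
  F[1-2] = -1658.2644 N (compression)
  F[1-3] = +687.0198 N (tension)
  F[2-3] = -3215.5905 N (compression)
  Rx@0 = +567.8900 N
  Ry@0 = -348.2969 N
  Ry@2 = +4440.5769 N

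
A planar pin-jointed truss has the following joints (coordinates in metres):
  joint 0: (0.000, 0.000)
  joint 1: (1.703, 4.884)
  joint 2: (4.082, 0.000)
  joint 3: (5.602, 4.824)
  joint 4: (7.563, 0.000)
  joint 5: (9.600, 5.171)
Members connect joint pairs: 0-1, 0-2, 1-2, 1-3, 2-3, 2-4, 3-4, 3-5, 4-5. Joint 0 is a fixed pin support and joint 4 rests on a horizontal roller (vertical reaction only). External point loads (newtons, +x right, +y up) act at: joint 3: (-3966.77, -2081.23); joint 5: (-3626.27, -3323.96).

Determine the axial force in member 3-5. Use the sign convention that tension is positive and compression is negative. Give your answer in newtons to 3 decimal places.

-2407.908

N=6 nodes, M=9 members, R=3 reactions → 2N=12, M+R=12
member 0 (0-1): L=5.1724, (cx,cy)=(0.3292,0.9442)
member 1 (0-2): L=4.0820, (cx,cy)=(1.0000,0.0000)
member 2 (1-2): L=5.4326, (cx,cy)=(0.4379,-0.8990)
member 3 (1-3): L=3.8995, (cx,cy)=(0.9999,-0.0154)
member 4 (2-3): L=5.0578, (cx,cy)=(0.3005,0.9538)
member 5 (2-4): L=3.4810, (cx,cy)=(1.0000,0.0000)
member 6 (3-4): L=5.2074, (cx,cy)=(0.3766,-0.9264)
member 7 (3-5): L=4.0130, (cx,cy)=(0.9963,0.0865)
member 8 (4-5): L=5.5578, (cx,cy)=(0.3665,0.9304)
solve A·x = −loads:
  F[0-1] = -4928.7186 N (compression)
  F[0-2] = -5970.2698 N (compression)
  F[1-2] = +5243.7447 N (tension)
  F[1-3] = -3919.5340 N (compression)
  F[2-3] = -4942.7023 N (compression)
  F[2-4] = -2188.5609 N (compression)
  F[3-4] = +2552.3712 N (tension)
  F[3-5] = -2407.9075 N (compression)
  F[4-5] = -3348.7873 N (compression)
  Rx@0 = +7593.0400 N
  Ry@0 = +4653.9106 N
  Ry@4 = +751.2794 N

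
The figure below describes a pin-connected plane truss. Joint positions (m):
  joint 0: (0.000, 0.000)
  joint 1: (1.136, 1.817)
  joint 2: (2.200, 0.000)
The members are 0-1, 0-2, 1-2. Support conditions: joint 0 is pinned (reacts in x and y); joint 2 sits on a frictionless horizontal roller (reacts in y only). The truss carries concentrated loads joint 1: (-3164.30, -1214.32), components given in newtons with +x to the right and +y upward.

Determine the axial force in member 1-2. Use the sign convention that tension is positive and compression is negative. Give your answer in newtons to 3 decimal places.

N=3 nodes, M=3 members, R=3 reactions → 2N=6, M+R=6
member 0 (0-1): L=2.1429, (cx,cy)=(0.5301,0.8479)
member 1 (0-2): L=2.2000, (cx,cy)=(1.0000,0.0000)
member 2 (1-2): L=2.1056, (cx,cy)=(0.5053,-0.8629)
solve A·x = −loads:
  F[0-1] = -3774.7839 N (compression)
  F[0-2] = -1163.1935 N (compression)
  F[1-2] = +2301.9075 N (tension)
  Rx@0 = +3164.3000 N
  Ry@0 = +3200.7134 N
  Ry@2 = -1986.3934 N

2301.907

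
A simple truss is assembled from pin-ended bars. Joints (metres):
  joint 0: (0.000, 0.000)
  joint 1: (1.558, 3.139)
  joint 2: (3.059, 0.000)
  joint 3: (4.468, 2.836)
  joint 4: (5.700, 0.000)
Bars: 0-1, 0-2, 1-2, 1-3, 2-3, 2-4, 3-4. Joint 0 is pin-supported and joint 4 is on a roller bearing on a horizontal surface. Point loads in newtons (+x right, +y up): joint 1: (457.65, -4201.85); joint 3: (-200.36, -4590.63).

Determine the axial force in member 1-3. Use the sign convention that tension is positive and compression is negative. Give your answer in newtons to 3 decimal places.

-2372.679

N=5 nodes, M=7 members, R=3 reactions → 2N=10, M+R=10
member 0 (0-1): L=3.5044, (cx,cy)=(0.4446,0.8957)
member 1 (0-2): L=3.0590, (cx,cy)=(1.0000,0.0000)
member 2 (1-2): L=3.4794, (cx,cy)=(0.4314,-0.9022)
member 3 (1-3): L=2.9257, (cx,cy)=(0.9946,-0.1036)
member 4 (2-3): L=3.1667, (cx,cy)=(0.4449,0.8956)
member 5 (2-4): L=2.6410, (cx,cy)=(1.0000,0.0000)
member 6 (3-4): L=3.0920, (cx,cy)=(0.3984,-0.9172)
solve A·x = −loads:
  F[0-1] = -4346.3967 N (compression)
  F[0-2] = +2189.6388 N (tension)
  F[1-2] = -69.7240 N (compression)
  F[1-3] = -2372.6786 N (compression)
  F[2-3] = +70.2380 N (tension)
  F[2-4] = +2128.3087 N (tension)
  F[3-4] = -5341.5735 N (compression)
  Rx@0 = -257.2900 N
  Ry@0 = +3893.2239 N
  Ry@4 = +4899.2561 N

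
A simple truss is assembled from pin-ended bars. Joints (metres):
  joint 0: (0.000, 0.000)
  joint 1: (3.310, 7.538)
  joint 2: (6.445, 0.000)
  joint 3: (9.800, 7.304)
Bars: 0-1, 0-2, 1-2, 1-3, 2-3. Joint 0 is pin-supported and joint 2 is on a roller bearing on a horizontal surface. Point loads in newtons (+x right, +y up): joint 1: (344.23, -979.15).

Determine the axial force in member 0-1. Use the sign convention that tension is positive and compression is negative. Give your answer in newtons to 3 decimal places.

N=4 nodes, M=5 members, R=3 reactions → 2N=8, M+R=8
member 0 (0-1): L=8.2327, (cx,cy)=(0.4021,0.9156)
member 1 (0-2): L=6.4450, (cx,cy)=(1.0000,0.0000)
member 2 (1-2): L=8.1639, (cx,cy)=(0.3840,-0.9233)
member 3 (1-3): L=6.4942, (cx,cy)=(0.9994,-0.0360)
member 4 (2-3): L=8.0377, (cx,cy)=(0.4174,0.9087)
solve A·x = −loads:
  F[0-1] = -80.4640 N (compression)
  F[0-2] = +376.5809 N (tension)
  F[1-2] = -980.6629 N (compression)
  F[1-3] = +0.0000 N (tension)
  F[2-3] = -0.0000 N (compression)
  Rx@0 = -344.2300 N
  Ry@0 = +73.6741 N
  Ry@2 = +905.4759 N

-80.464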